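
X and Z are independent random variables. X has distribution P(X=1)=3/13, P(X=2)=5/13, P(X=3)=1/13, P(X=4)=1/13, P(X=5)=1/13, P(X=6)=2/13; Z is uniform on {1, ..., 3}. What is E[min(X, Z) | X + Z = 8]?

7/3

P(X + Z = 8) = 1/13.
Summing min(X,Z)·P(x,y) over outcomes with X + Z = 8 gives 7/39.
E[min(X, Z) | X + Z = 8] = (7/39) / (1/13) = 7/3.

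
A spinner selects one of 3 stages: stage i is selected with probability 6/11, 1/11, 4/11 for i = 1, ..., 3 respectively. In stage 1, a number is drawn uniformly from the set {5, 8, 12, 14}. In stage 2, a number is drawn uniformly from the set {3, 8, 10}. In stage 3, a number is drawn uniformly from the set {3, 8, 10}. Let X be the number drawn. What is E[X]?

E[X | stage 1] = (5+8+12+14)/4 = 39/4.
E[X | stage 2] = (3+8+10)/3 = 7.
E[X | stage 3] = (3+8+10)/3 = 7.
E[X] = (6/11)·(39/4) + (1/11)·(7) + (4/11)·(7) = 17/2.

17/2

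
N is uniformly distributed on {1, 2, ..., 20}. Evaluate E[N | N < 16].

8

P(N < 16) = 3/4.
E[N | N < 16] = (6) / (3/4) = 8.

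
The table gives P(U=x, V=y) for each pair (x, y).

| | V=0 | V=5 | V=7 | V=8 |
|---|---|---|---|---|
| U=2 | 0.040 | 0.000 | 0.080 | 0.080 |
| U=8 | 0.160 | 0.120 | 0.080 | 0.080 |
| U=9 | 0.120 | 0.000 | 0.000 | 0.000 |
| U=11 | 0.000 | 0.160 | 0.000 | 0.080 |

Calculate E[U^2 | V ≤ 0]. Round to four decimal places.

P(V ≤ 0) = 0.320.
Σ U^2·P over the event = 4·(0.040) + 64·(0.160) + 81·(0.120) = 20.120.
E[U^2 | V ≤ 0] = (20.120) / (0.320) = 62.8750.

62.8750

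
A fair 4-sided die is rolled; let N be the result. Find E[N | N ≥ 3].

Given N ≥ 3, N is equally likely to be any of {3, 4}.
E[N | N ≥ 3] = (3 + 4) / 2 = 7/2.

7/2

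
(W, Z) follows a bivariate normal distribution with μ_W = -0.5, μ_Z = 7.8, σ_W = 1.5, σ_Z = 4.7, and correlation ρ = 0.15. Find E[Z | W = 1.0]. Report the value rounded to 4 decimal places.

8.5050

The regression of Z on W has slope ρ·σ_Z/σ_W and passes through (μ_W, μ_Z).
E[Z | W=1.0] = 7.8 + (0.15)·(4.7/1.5)·(1.0 − (-0.5)) = 7.8 + (0.47)·(1.5) = 8.5050.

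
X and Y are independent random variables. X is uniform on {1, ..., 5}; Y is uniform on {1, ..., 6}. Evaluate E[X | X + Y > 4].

P(X + Y > 4) = 4/5.
Summing X·P(x,y) over outcomes with X + Y > 4 gives 8/3.
E[X | X + Y > 4] = (8/3) / (4/5) = 10/3.

10/3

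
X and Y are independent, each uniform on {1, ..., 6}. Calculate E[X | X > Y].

P(X > Y) = 5/12.
Summing X·P(x,y) over outcomes with X > Y gives 35/18.
E[X | X > Y] = (35/18) / (5/12) = 14/3.

14/3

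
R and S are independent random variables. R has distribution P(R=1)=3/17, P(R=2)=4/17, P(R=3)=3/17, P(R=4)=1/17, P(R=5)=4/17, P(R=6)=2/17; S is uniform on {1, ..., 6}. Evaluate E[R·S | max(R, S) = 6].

P(max(R, S) = 6) = 9/34.
Summing RS·P(x,y) over outcomes with max(R, S) = 6 gives 86/17.
E[R·S | max(R, S) = 6] = (86/17) / (9/34) = 172/9.

172/9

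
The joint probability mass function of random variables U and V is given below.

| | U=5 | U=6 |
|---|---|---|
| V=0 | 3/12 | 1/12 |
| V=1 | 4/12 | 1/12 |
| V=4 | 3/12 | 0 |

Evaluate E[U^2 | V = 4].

P(V = 4) = 1/4.
Σ U^2·P over the event = 25·(3/12) = 25/4.
E[U^2 | V = 4] = (25/4) / (1/4) = 25.

25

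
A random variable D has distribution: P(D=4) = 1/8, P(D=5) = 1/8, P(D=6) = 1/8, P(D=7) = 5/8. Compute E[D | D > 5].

P(D > 5) = 3/4.
Σ over the event: 6·1/8 + 7·5/8 = 41/8.
E[D | D > 5] = (41/8) / (3/4) = 41/6.

41/6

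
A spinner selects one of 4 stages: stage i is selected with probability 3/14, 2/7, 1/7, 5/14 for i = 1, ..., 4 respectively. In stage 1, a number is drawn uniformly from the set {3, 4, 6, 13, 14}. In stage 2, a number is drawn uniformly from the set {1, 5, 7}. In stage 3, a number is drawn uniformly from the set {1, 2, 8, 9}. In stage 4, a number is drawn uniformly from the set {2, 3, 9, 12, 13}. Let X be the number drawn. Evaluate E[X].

E[X | stage 1] = (3+4+6+13+14)/5 = 8.
E[X | stage 2] = (1+5+7)/3 = 13/3.
E[X | stage 3] = (1+2+8+9)/4 = 5.
E[X | stage 4] = (2+3+9+12+13)/5 = 39/5.
E[X] = (3/14)·(8) + (2/7)·(13/3) + (1/7)·(5) + (5/14)·(39/5) = 271/42.

271/42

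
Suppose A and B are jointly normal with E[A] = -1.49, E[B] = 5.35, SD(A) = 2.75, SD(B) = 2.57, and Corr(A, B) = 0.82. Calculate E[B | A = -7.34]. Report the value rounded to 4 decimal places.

For a bivariate normal, E[B | A=x] = μ_B + ρ·(σ_B/σ_A)·(x − μ_A).
E[B | A=-7.34] = 5.35 + (0.82)·(2.57/2.75)·(-7.34 − (-1.49)) = 5.35 + (0.76633)·(-5.85) = 0.8670.

0.8670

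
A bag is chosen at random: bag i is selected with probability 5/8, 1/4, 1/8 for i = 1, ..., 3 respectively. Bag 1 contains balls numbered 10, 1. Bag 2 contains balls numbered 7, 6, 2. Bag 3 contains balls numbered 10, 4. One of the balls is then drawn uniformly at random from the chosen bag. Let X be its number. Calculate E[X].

E[X | bag 1] = (10+1)/2 = 11/2.
E[X | bag 2] = (7+6+2)/3 = 5.
E[X | bag 3] = (10+4)/2 = 7.
E[X] = (5/8)·(11/2) + (1/4)·(5) + (1/8)·(7) = 89/16.

89/16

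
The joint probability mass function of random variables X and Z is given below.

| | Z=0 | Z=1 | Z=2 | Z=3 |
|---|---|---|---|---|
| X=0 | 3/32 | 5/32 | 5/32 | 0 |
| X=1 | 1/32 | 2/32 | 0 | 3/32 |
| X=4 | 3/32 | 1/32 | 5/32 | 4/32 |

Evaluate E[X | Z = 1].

P(Z = 1) = 1/4.
Σ X·P over the event = 0·(5/32) + 1·(2/32) + 4·(1/32) = 3/16.
E[X | Z = 1] = (3/16) / (1/4) = 3/4.

3/4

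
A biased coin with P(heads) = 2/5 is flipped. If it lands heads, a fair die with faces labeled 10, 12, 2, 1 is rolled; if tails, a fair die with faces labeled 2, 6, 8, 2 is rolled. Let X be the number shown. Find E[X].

E[X | heads] = (10+12+2+1)/4 = 25/4.
E[X | tails] = (2+6+8+2)/4 = 9/2.
E[X] = (2/5)·(25/4) + (3/5)·(9/2) = 26/5.

26/5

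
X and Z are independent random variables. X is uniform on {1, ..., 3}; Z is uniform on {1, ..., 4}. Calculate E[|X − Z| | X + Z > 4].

P(X + Z > 4) = 1/2.
Summing |X−Z|·P(x,y) over outcomes with X + Z > 4 gives 2/3.
E[|X − Z| | X + Z > 4] = (2/3) / (1/2) = 4/3.

4/3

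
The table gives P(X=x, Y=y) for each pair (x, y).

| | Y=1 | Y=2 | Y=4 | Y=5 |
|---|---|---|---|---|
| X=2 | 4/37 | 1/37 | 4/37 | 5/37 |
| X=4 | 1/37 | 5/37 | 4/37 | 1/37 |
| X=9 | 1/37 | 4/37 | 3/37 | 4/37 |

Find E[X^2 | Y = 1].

P(Y = 1) = 6/37.
Σ X^2·P over the event = 4·(4/37) + 16·(1/37) + 81·(1/37) = 113/37.
E[X^2 | Y = 1] = (113/37) / (6/37) = 113/6.

113/6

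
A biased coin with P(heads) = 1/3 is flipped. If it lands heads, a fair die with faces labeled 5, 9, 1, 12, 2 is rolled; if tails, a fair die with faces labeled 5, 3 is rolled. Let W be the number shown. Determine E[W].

E[W | heads] = (5+9+1+12+2)/5 = 29/5.
E[W | tails] = (5+3)/2 = 4.
By the law of total expectation,
E[W] = (1/3)·(29/5) + (2/3)·(4) = 23/5.

23/5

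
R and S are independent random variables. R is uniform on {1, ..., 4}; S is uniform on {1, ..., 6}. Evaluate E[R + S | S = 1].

7/2

Outcomes with S = 1: (1,1), (2,1), (3,1), (4,1), each with probability 1/24.
E[R + S | S = 1] = (2 + 3 + 4 + 5) / 4 = 7/2.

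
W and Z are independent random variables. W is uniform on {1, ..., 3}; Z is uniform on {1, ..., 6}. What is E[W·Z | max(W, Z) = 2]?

Outcomes with max(W, Z) = 2: (1,2), (2,1), (2,2), each with probability 1/18.
E[W·Z | max(W, Z) = 2] = (2 + 2 + 4) / 3 = 8/3.

8/3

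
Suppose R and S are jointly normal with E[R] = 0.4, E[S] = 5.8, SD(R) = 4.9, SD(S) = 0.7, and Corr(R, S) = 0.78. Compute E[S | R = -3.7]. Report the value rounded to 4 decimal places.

E[S | R=x] = μ_S + ρ(σ_S/σ_R)(x − μ_R) for jointly normal variables.
E[S | R=-3.7] = 5.8 + (0.78)·(0.7/4.9)·(-3.7 − (0.4)) = 5.8 + (0.11143)·(-4.1) = 5.3431.

5.3431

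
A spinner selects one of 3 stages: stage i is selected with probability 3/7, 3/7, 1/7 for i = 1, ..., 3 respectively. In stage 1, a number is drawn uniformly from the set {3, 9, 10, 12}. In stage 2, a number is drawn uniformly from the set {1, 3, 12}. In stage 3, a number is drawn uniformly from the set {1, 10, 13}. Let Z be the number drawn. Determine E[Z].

99/14

E[Z | stage 1] = (3+9+10+12)/4 = 17/2.
E[Z | stage 2] = (1+3+12)/3 = 16/3.
E[Z | stage 3] = (1+10+13)/3 = 8.
By the law of total expectation,
E[Z] = (3/7)·(17/2) + (3/7)·(16/3) + (1/7)·(8) = 99/14.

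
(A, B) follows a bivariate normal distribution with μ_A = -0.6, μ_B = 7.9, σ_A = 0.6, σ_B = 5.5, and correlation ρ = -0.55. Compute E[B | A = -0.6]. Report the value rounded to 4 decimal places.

7.9000

The regression of B on A has slope ρ·σ_B/σ_A and passes through (μ_A, μ_B).
E[B | A=-0.6] = 7.9 + (-0.55)·(5.5/0.6)·(-0.6 − (-0.6)) = 7.9 + (-5.0417)·(0) = 7.9000.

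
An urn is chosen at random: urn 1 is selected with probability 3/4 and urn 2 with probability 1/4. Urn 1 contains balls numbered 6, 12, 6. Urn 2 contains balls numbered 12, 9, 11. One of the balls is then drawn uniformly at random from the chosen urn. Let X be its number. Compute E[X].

E[X | urn 1] = (6+12+6)/3 = 8.
E[X | urn 2] = (12+9+11)/3 = 32/3.
E[X] = (3/4)·(8) + (1/4)·(32/3) = 26/3.

26/3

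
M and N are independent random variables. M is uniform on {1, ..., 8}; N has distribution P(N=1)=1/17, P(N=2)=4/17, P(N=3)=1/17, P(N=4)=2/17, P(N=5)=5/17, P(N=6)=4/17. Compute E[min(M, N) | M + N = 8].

43/17

P(M + N = 8) = 1/8.
Summing min(M,N)·P(x,y) over outcomes with M + N = 8 gives 43/136.
E[min(M, N) | M + N = 8] = (43/136) / (1/8) = 43/17.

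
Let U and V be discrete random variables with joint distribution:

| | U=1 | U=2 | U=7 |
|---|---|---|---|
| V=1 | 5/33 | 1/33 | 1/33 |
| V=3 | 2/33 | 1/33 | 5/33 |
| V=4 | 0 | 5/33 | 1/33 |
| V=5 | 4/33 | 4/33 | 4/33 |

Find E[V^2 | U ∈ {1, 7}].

285/22

P(U ∈ {1, 7}) = 2/3.
Σ V^2·P over the event = 1·(5/33) + 9·(2/33) + 25·(4/33) + 1·(1/33) + 9·(5/33) + 16·(1/33) + 25·(4/33) = 95/11.
E[V^2 | U ∈ {1, 7}] = (95/11) / (2/3) = 285/22.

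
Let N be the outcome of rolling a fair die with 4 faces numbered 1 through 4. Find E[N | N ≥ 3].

Given N ≥ 3, N is equally likely to be any of {3, 4}.
E[N | N ≥ 3] = (3 + 4) / 2 = 7/2.

7/2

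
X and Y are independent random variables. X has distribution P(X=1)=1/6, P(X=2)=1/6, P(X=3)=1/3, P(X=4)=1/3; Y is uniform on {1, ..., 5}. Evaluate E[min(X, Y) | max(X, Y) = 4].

29/12

P(max(X, Y) = 4) = 2/5.
Summing min(X,Y)·P(x,y) over outcomes with max(X, Y) = 4 gives 29/30.
E[min(X, Y) | max(X, Y) = 4] = (29/30) / (2/5) = 29/12.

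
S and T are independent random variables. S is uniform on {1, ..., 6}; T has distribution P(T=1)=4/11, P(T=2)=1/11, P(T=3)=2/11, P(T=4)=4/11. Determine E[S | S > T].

86/19

P(S > T) = 19/33.
Summing S·P(x,y) over outcomes with S > T gives 86/33.
E[S | S > T] = (86/33) / (19/33) = 86/19.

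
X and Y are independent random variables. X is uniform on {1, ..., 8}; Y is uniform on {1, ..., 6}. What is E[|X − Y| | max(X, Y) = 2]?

2/3

P(max(X, Y) = 2) = 1/16.
Summing |X−Y|·P(x,y) over outcomes with max(X, Y) = 2 gives 1/24.
E[|X − Y| | max(X, Y) = 2] = (1/24) / (1/16) = 2/3.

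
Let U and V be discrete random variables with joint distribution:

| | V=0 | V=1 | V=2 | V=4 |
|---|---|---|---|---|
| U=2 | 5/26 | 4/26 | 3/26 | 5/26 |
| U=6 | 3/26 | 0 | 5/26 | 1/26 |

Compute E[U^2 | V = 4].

28/3

P(V = 4) = 3/13.
Σ U^2·P over the event = 4·(5/26) + 36·(1/26) = 28/13.
E[U^2 | V = 4] = (28/13) / (3/13) = 28/3.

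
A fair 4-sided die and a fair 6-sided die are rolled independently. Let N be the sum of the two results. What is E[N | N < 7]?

P(N < 7) = 7/12.
Σ over the event: 2·1/24 + 3·1/12 + 4·1/8 + 5·1/6 + 6·1/6 = 8/3.
E[N | N < 7] = (8/3) / (7/12) = 32/7.

32/7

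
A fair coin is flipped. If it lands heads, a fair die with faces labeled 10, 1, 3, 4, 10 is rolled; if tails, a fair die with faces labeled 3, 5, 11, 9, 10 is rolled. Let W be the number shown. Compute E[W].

E[W | heads] = (10+1+3+4+10)/5 = 28/5.
E[W | tails] = (3+5+11+9+10)/5 = 38/5.
By the law of total expectation,
E[W] = (1/2)·(28/5) + (1/2)·(38/5) = 33/5.

33/5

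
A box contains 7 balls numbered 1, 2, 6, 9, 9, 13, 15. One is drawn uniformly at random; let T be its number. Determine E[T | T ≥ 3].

52/5

P(T ≥ 3) = 5/7.
Σ over the event: 6·1/7 + 9·2/7 + 13·1/7 + 15·1/7 = 52/7.
E[T | T ≥ 3] = (52/7) / (5/7) = 52/5.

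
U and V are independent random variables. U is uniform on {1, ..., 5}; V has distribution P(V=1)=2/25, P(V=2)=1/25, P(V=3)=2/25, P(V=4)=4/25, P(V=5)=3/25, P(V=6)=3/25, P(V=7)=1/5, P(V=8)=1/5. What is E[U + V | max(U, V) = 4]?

P(max(U, V) = 4) = 21/125.
Summing (U+V)·P(x,y) over outcomes with max(U, V) = 4 gives 134/125.
E[U + V | max(U, V) = 4] = (134/125) / (21/125) = 134/21.

134/21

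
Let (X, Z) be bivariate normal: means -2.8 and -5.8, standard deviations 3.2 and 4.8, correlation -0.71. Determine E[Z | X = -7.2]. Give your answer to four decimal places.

-1.1140

The regression of Z on X has slope ρ·σ_Z/σ_X and passes through (μ_X, μ_Z).
E[Z | X=-7.2] = -5.8 + (-0.71)·(4.8/3.2)·(-7.2 − (-2.8)) = -5.8 + (-1.065)·(-4.4) = -1.1140.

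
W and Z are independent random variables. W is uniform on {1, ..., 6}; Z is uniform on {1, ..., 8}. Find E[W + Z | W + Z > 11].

38/3

Outcomes with W + Z > 11: (4,8), (5,7), (5,8), (6,6), (6,7), (6,8), each with probability 1/48.
E[W + Z | W + Z > 11] = (12 + 12 + 13 + 12 + 13 + 14) / 6 = 38/3.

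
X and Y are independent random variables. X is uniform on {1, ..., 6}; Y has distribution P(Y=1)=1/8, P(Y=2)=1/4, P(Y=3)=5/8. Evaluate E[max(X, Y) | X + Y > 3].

89/22

P(X + Y > 3) = 11/12.
Summing max(X,Y)·P(x,y) over outcomes with X + Y > 3 gives 89/24.
E[max(X, Y) | X + Y > 3] = (89/24) / (11/12) = 89/22.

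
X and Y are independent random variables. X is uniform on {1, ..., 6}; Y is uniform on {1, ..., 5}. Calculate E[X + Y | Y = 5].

17/2

P(Y = 5) = 1/5.
Summing (X+Y)·P(x,y) over outcomes with Y = 5 gives 17/10.
E[X + Y | Y = 5] = (17/10) / (1/5) = 17/2.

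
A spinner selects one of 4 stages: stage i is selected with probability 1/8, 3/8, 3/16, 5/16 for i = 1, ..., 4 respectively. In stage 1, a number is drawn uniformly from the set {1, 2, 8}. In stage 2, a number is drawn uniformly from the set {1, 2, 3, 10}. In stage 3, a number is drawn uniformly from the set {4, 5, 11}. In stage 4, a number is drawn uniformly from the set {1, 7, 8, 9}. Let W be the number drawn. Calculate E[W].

991/192

E[W | stage 1] = (1+2+8)/3 = 11/3.
E[W | stage 2] = (1+2+3+10)/4 = 4.
E[W | stage 3] = (4+5+11)/3 = 20/3.
E[W | stage 4] = (1+7+8+9)/4 = 25/4.
E[W] = (1/8)·(11/3) + (3/8)·(4) + (3/16)·(20/3) + (5/16)·(25/4) = 991/192.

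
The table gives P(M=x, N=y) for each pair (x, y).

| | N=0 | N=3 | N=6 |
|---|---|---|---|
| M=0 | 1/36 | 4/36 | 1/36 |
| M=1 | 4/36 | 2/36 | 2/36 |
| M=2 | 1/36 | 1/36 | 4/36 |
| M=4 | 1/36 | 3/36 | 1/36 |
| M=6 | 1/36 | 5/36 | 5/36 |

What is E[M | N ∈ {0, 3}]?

P(N ∈ {0, 3}) = 23/36.
Summing M·P(M=x,N=y) over the conditioning event gives 31/18.
E[M | N ∈ {0, 3}] = (31/18) / (23/36) = 62/23.

62/23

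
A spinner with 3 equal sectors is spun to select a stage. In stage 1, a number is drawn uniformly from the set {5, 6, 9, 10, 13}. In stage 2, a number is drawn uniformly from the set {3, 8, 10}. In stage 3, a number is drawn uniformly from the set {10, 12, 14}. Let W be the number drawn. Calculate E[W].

46/5

E[W | stage 1] = (5+6+9+10+13)/5 = 43/5.
E[W | stage 2] = (3+8+10)/3 = 7.
E[W | stage 3] = (10+12+14)/3 = 12.
E[W] = (1/3)·(43/5) + (1/3)·(7) + (1/3)·(12) = 46/5.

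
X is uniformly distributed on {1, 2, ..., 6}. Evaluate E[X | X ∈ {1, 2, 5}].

8/3

P(X ∈ {1, 2, 5}) = 1/2.
Σ over the event: 1·1/6 + 2·1/6 + 5·1/6 = 4/3.
E[X | X ∈ {1, 2, 5}] = (4/3) / (1/2) = 8/3.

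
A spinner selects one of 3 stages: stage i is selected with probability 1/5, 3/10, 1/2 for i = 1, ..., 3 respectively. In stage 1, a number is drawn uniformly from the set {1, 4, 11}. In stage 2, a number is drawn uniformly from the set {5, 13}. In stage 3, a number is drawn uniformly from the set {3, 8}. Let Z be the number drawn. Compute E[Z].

E[Z | stage 1] = (1+4+11)/3 = 16/3.
E[Z | stage 2] = (5+13)/2 = 9.
E[Z | stage 3] = (3+8)/2 = 11/2.
By the law of total expectation,
E[Z] = (1/5)·(16/3) + (3/10)·(9) + (1/2)·(11/2) = 391/60.

391/60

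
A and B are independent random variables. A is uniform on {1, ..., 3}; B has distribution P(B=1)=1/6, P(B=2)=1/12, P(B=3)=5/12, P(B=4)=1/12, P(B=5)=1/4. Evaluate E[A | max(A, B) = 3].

13/6

P(max(A, B) = 3) = 1/2.
Summing A·P(x,y) over outcomes with max(A, B) = 3 gives 13/12.
E[A | max(A, B) = 3] = (13/12) / (1/2) = 13/6.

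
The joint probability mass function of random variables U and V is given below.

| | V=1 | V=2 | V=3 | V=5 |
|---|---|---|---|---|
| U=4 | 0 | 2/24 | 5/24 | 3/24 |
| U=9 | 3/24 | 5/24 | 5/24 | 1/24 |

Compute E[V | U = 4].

17/5

P(U = 4) = 5/12.
Σ V·P over the event = 2·(2/24) + 3·(5/24) + 5·(3/24) = 17/12.
E[V | U = 4] = (17/12) / (5/12) = 17/5.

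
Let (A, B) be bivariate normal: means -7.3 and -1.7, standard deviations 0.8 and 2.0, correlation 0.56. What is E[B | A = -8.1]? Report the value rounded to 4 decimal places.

For a bivariate normal, E[B | A=x] = μ_B + ρ·(σ_B/σ_A)·(x − μ_A).
E[B | A=-8.1] = -1.7 + (0.56)·(2.0/0.8)·(-8.1 − (-7.3)) = -1.7 + (1.4)·(-0.8) = -2.8200.

-2.8200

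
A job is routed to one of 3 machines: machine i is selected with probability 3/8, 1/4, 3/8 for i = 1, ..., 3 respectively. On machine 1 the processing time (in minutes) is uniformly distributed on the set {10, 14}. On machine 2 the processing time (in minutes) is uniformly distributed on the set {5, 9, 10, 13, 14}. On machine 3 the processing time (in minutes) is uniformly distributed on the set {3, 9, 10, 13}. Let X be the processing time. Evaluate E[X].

1653/160

E[X | machine 1] = (10+14)/2 = 12.
E[X | machine 2] = (5+9+10+13+14)/5 = 51/5.
E[X | machine 3] = (3+9+10+13)/4 = 35/4.
E[X] = (3/8)·(12) + (1/4)·(51/5) + (3/8)·(35/4) = 1653/160.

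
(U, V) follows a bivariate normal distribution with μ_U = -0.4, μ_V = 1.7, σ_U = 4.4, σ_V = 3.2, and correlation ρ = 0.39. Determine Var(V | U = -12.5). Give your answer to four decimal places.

The conditional variance in a bivariate normal is σ_V²(1 − ρ²), independent of x.
Var(V | U=-12.5) = (3.2)²·(1 − (0.39)²) = 10.24·0.8479 = 8.6825.

8.6825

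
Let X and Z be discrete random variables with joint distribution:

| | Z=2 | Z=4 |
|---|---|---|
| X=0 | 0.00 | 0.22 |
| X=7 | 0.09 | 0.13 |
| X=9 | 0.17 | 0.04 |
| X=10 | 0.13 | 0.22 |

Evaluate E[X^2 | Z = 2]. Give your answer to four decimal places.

79.9487

P(Z = 2) = 0.39.
Σ X^2·P over the event = 49·(0.09) + 81·(0.17) + 100·(0.13) = 31.18.
E[X^2 | Z = 2] = (31.18) / (0.39) = 79.9487.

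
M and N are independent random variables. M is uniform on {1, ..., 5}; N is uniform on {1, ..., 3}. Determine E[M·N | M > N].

65/9

P(M > N) = 3/5.
Summing MN·P(x,y) over outcomes with M > N gives 13/3.
E[M·N | M > N] = (13/3) / (3/5) = 65/9.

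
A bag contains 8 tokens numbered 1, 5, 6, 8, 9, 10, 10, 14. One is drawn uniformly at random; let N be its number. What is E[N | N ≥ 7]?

51/5

P(N ≥ 7) = 5/8.
Σ over the event: 8·1/8 + 9·1/8 + 10·1/4 + 14·1/8 = 51/8.
E[N | N ≥ 7] = (51/8) / (5/8) = 51/5.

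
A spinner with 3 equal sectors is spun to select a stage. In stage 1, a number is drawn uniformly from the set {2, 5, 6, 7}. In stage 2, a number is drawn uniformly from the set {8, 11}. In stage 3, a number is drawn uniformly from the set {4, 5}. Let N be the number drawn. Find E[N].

E[N | stage 1] = (2+5+6+7)/4 = 5.
E[N | stage 2] = (8+11)/2 = 19/2.
E[N | stage 3] = (4+5)/2 = 9/2.
E[N] = (1/3)·(5) + (1/3)·(19/2) + (1/3)·(9/2) = 19/3.

19/3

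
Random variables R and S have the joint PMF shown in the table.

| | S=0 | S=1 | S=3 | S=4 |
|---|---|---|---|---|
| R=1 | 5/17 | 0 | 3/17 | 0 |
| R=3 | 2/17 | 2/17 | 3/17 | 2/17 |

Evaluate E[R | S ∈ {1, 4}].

P(S ∈ {1, 4}) = 4/17.
Σ R·P over the event = 3·(2/17) + 3·(2/17) = 12/17.
E[R | S ∈ {1, 4}] = (12/17) / (4/17) = 3.

3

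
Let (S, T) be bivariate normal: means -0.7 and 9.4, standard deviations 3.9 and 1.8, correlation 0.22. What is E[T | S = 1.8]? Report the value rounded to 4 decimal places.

For a bivariate normal, E[T | S=x] = μ_T + ρ·(σ_T/σ_S)·(x − μ_S).
E[T | S=1.8] = 9.4 + (0.22)·(1.8/3.9)·(1.8 − (-0.7)) = 9.4 + (0.101538)·(2.5) = 9.6538.

9.6538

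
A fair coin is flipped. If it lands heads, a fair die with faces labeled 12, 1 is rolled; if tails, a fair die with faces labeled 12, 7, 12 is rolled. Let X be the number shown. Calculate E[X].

E[X | heads] = (12+1)/2 = 13/2.
E[X | tails] = (12+7+12)/3 = 31/3.
By the law of total expectation,
E[X] = (1/2)·(13/2) + (1/2)·(31/3) = 101/12.

101/12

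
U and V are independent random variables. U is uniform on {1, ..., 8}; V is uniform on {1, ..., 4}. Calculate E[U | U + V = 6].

7/2

Outcomes with U + V = 6: (2,4), (3,3), (4,2), (5,1), each with probability 1/32.
E[U | U + V = 6] = (2 + 3 + 4 + 5) / 4 = 7/2.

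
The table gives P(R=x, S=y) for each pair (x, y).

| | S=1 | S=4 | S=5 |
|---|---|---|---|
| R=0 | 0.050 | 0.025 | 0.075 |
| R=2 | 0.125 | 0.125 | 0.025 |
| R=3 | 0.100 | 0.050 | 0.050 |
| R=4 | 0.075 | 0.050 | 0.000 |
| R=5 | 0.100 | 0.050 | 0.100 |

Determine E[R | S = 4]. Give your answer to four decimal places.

2.8333

P(S = 4) = 0.300.
Summing R·P(R=x,S=y) over the conditioning event gives 0.850.
E[R | S = 4] = (0.850) / (0.300) = 2.8333.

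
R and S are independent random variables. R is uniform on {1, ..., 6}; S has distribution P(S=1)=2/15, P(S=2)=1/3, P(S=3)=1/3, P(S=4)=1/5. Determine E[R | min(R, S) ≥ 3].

9/2

P(min(R, S) ≥ 3) = 16/45.
Summing R·P(x,y) over outcomes with min(R, S) ≥ 3 gives 8/5.
E[R | min(R, S) ≥ 3] = (8/5) / (16/45) = 9/2.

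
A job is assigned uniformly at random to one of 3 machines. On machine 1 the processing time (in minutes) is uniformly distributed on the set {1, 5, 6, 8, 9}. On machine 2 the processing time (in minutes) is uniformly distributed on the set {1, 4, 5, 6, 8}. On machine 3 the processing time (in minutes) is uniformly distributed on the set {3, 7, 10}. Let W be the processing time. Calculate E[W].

259/45

E[W | machine 1] = (1+5+6+8+9)/5 = 29/5.
E[W | machine 2] = (1+4+5+6+8)/5 = 24/5.
E[W | machine 3] = (3+7+10)/3 = 20/3.
E[W] = (1/3)·(29/5) + (1/3)·(24/5) + (1/3)·(20/3) = 259/45.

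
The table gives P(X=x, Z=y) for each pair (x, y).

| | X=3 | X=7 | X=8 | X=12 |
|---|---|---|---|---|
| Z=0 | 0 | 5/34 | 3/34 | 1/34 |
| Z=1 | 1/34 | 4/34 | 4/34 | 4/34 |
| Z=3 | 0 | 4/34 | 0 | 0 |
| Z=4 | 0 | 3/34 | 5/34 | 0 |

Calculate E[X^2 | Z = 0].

P(Z = 0) = 9/34.
Σ X^2·P over the event = 49·(5/34) + 64·(3/34) + 144·(1/34) = 581/34.
E[X^2 | Z = 0] = (581/34) / (9/34) = 581/9.

581/9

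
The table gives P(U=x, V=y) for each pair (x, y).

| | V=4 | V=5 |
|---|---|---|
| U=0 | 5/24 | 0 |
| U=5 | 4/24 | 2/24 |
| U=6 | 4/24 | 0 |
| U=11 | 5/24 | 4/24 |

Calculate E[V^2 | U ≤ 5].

P(U ≤ 5) = 11/24.
Summing V^2·P(U=x,V=y) over the conditioning event gives 97/12.
E[V^2 | U ≤ 5] = (97/12) / (11/24) = 194/11.

194/11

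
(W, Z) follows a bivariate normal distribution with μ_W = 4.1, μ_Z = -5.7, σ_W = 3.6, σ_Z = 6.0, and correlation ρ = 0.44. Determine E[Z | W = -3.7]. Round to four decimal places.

-11.4200

E[Z | W=x] = μ_Z + ρ(σ_Z/σ_W)(x − μ_W) for jointly normal variables.
E[Z | W=-3.7] = -5.7 + (0.44)·(6.0/3.6)·(-3.7 − (4.1)) = -5.7 + (0.73333)·(-7.8) = -11.4200.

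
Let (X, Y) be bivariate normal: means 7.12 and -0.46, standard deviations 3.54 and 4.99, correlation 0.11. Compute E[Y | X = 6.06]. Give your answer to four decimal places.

For a bivariate normal, E[Y | X=x] = μ_Y + ρ·(σ_Y/σ_X)·(x − μ_X).
E[Y | X=6.06] = -0.46 + (0.11)·(4.99/3.54)·(6.06 − (7.12)) = -0.46 + (0.15506)·(-1.06) = -0.6244.

-0.6244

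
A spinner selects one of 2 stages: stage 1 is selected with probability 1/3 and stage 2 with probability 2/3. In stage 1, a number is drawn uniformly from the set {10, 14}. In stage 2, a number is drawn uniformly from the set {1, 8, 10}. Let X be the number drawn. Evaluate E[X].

E[X | stage 1] = (10+14)/2 = 12.
E[X | stage 2] = (1+8+10)/3 = 19/3.
By the law of total expectation,
E[X] = (1/3)·(12) + (2/3)·(19/3) = 74/9.

74/9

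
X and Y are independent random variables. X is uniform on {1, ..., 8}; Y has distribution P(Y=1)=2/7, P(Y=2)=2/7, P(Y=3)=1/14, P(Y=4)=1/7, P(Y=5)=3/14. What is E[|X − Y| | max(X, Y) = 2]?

P(max(X, Y) = 2) = 3/28.
Summing |X−Y|·P(x,y) over outcomes with max(X, Y) = 2 gives 1/14.
E[|X − Y| | max(X, Y) = 2] = (1/14) / (3/28) = 2/3.

2/3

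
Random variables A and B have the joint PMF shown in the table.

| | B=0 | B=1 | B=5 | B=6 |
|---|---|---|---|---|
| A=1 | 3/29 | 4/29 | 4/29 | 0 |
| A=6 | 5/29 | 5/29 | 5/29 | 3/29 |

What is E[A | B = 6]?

P(B = 6) = 3/29.
Σ A·P over the event = 6·(3/29) = 18/29.
E[A | B = 6] = (18/29) / (3/29) = 6.

6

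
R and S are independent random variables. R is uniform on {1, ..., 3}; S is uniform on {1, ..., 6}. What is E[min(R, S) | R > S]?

4/3

Outcomes with R > S: (2,1), (3,1), (3,2), each with probability 1/18.
E[min(R, S) | R > S] = (1 + 1 + 2) / 3 = 4/3.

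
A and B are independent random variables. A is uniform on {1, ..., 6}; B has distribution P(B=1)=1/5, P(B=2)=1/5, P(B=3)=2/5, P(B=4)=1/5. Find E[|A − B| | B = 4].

3/2

P(B = 4) = 1/5.
Summing |A−B|·P(x,y) over outcomes with B = 4 gives 3/10.
E[|A − B| | B = 4] = (3/10) / (1/5) = 3/2.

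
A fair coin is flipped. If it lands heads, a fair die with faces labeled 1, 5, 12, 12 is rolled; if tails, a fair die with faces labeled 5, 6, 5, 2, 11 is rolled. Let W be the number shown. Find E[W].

E[W | heads] = (1+5+12+12)/4 = 15/2.
E[W | tails] = (5+6+5+2+11)/5 = 29/5.
By the law of total expectation,
E[W] = (1/2)·(15/2) + (1/2)·(29/5) = 133/20.

133/20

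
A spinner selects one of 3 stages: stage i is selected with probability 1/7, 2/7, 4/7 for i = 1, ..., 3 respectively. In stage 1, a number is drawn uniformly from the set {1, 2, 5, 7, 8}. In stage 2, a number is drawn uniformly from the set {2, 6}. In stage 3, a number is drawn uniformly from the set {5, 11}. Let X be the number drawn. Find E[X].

223/35

E[X | stage 1] = (1+2+5+7+8)/5 = 23/5.
E[X | stage 2] = (2+6)/2 = 4.
E[X | stage 3] = (5+11)/2 = 8.
By the law of total expectation,
E[X] = (1/7)·(23/5) + (2/7)·(4) + (4/7)·(8) = 223/35.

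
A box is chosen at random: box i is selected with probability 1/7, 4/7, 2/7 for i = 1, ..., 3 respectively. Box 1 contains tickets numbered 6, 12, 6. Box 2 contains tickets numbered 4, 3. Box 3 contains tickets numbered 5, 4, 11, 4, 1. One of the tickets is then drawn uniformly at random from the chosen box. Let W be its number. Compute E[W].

E[W | box 1] = (6+12+6)/3 = 8.
E[W | box 2] = (4+3)/2 = 7/2.
E[W | box 3] = (5+4+11+4+1)/5 = 5.
E[W] = (1/7)·(8) + (4/7)·(7/2) + (2/7)·(5) = 32/7.

32/7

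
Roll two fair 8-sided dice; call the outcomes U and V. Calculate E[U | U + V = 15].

Outcomes with U + V = 15: (7,8), (8,7), each with probability 1/64.
E[U | U + V = 15] = (7 + 8) / 2 = 15/2.

15/2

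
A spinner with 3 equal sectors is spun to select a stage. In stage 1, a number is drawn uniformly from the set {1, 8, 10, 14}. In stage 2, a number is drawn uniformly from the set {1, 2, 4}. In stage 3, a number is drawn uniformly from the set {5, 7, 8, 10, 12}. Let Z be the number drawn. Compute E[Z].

1139/180

E[Z | stage 1] = (1+8+10+14)/4 = 33/4.
E[Z | stage 2] = (1+2+4)/3 = 7/3.
E[Z | stage 3] = (5+7+8+10+12)/5 = 42/5.
By the law of total expectation,
E[Z] = (1/3)·(33/4) + (1/3)·(7/3) + (1/3)·(42/5) = 1139/180.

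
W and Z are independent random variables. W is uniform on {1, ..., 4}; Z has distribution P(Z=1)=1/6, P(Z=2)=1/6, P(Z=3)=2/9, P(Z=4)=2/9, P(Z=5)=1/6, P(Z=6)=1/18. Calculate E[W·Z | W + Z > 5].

P(W + Z > 5) = 13/24.
Summing WZ·P(x,y) over outcomes with W + Z > 5 gives 77/12.
E[W·Z | W + Z > 5] = (77/12) / (13/24) = 154/13.

154/13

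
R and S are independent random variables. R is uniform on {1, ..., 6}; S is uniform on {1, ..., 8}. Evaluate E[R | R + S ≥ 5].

P(R + S ≥ 5) = 7/8.
Summing R·P(x,y) over outcomes with R + S ≥ 5 gives 79/24.
E[R | R + S ≥ 5] = (79/24) / (7/8) = 79/21.

79/21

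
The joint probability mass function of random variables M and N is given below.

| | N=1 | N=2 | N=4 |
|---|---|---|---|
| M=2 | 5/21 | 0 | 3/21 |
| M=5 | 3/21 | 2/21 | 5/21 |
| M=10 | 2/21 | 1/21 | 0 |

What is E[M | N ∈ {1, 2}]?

5

P(N ∈ {1, 2}) = 13/21.
Σ M·P over the event = 2·(5/21) + 5·(3/21) + 5·(2/21) + 10·(2/21) + 10·(1/21) = 65/21.
E[M | N ∈ {1, 2}] = (65/21) / (13/21) = 5.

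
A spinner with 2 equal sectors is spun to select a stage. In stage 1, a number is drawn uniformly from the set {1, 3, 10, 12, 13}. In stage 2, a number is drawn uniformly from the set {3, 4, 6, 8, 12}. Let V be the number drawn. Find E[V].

36/5

E[V | stage 1] = (1+3+10+12+13)/5 = 39/5.
E[V | stage 2] = (3+4+6+8+12)/5 = 33/5.
By the law of total expectation,
E[V] = (1/2)·(39/5) + (1/2)·(33/5) = 36/5.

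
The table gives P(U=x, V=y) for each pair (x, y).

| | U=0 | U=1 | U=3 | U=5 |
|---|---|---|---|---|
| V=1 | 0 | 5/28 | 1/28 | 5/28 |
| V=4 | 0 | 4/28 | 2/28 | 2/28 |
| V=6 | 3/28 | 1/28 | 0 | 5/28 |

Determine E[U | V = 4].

5/2

P(V = 4) = 2/7.
Σ U·P over the event = 1·(4/28) + 3·(2/28) + 5·(2/28) = 5/7.
E[U | V = 4] = (5/7) / (2/7) = 5/2.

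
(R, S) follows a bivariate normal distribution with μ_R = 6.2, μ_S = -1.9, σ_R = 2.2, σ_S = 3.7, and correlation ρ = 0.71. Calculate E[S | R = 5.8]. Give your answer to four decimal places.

-2.3776

For a bivariate normal, E[S | R=x] = μ_S + ρ·(σ_S/σ_R)·(x − μ_R).
E[S | R=5.8] = -1.9 + (0.71)·(3.7/2.2)·(5.8 − (6.2)) = -1.9 + (1.1941)·(-0.4) = -2.3776.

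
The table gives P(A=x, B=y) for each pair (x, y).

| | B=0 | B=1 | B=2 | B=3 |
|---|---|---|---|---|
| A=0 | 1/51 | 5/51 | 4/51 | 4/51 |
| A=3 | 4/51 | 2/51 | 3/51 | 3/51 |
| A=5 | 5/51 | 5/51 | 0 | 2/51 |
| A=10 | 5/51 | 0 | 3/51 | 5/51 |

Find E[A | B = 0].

P(B = 0) = 5/17.
Σ A·P over the event = 0·(1/51) + 3·(4/51) + 5·(5/51) + 10·(5/51) = 29/17.
E[A | B = 0] = (29/17) / (5/17) = 29/5.

29/5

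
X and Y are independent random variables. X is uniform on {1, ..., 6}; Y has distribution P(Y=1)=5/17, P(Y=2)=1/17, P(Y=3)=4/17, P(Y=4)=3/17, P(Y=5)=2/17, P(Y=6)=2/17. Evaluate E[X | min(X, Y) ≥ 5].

11/2

P(min(X, Y) ≥ 5) = 4/51.
Summing X·P(x,y) over outcomes with min(X, Y) ≥ 5 gives 22/51.
E[X | min(X, Y) ≥ 5] = (22/51) / (4/51) = 11/2.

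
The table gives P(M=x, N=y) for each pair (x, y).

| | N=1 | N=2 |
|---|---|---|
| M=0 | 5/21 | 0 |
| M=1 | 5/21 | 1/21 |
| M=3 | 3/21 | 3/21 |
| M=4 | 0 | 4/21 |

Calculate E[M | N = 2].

13/4

P(N = 2) = 8/21.
Σ M·P over the event = 1·(1/21) + 3·(3/21) + 4·(4/21) = 26/21.
E[M | N = 2] = (26/21) / (8/21) = 13/4.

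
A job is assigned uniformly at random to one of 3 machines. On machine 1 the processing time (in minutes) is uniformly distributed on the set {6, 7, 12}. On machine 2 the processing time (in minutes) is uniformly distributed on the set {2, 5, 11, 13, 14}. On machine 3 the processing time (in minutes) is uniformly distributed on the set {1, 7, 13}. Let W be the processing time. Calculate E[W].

73/9

E[W | machine 1] = (6+7+12)/3 = 25/3.
E[W | machine 2] = (2+5+11+13+14)/5 = 9.
E[W | machine 3] = (1+7+13)/3 = 7.
By the law of total expectation,
E[W] = (1/3)·(25/3) + (1/3)·(9) + (1/3)·(7) = 73/9.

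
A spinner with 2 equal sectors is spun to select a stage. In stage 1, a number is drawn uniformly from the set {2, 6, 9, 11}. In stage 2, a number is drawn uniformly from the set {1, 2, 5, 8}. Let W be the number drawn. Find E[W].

E[W | stage 1] = (2+6+9+11)/4 = 7.
E[W | stage 2] = (1+2+5+8)/4 = 4.
By the law of total expectation,
E[W] = (1/2)·(7) + (1/2)·(4) = 11/2.

11/2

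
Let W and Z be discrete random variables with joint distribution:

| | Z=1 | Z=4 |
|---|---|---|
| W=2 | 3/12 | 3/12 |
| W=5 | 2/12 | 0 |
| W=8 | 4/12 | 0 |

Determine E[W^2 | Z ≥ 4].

4

P(Z ≥ 4) = 1/4.
Σ W^2·P over the event = 4·(3/12) = 1.
E[W^2 | Z ≥ 4] = (1) / (1/4) = 4.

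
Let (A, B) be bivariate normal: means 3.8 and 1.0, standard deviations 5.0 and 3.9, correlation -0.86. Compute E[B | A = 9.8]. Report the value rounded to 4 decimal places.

For a bivariate normal, E[B | A=x] = μ_B + ρ·(σ_B/σ_A)·(x − μ_A).
E[B | A=9.8] = 1.0 + (-0.86)·(3.9/5.0)·(9.8 − (3.8)) = 1.0 + (-0.6708)·(6) = -3.0248.

-3.0248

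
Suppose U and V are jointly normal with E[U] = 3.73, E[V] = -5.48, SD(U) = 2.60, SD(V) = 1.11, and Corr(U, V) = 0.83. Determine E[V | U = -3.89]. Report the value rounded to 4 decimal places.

-8.1801

The regression of V on U has slope ρ·σ_V/σ_U and passes through (μ_U, μ_V).
E[V | U=-3.89] = -5.48 + (0.83)·(1.11/2.60)·(-3.89 − (3.73)) = -5.48 + (0.35435)·(-7.62) = -8.1801.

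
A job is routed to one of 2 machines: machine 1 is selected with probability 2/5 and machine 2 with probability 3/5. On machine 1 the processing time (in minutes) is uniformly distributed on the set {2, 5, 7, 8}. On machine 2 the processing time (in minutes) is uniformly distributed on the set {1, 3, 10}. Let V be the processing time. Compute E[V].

E[V | machine 1] = (2+5+7+8)/4 = 11/2.
E[V | machine 2] = (1+3+10)/3 = 14/3.
By the law of total expectation,
E[V] = (2/5)·(11/2) + (3/5)·(14/3) = 5.

5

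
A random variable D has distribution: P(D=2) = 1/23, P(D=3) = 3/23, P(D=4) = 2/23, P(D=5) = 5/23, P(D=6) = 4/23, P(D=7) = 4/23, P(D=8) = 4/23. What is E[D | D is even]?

6

P(D is even) = 11/23.
Σ over the event: 2·1/23 + 4·2/23 + 6·4/23 + 8·4/23 = 66/23.
E[D | D is even] = (66/23) / (11/23) = 6.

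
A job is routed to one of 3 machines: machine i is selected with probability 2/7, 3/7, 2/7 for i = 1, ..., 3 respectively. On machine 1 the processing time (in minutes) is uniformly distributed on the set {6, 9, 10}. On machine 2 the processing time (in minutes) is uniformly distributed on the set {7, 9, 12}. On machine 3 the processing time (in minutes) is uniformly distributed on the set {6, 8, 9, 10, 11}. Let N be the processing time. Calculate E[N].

E[N | machine 1] = (6+9+10)/3 = 25/3.
E[N | machine 2] = (7+9+12)/3 = 28/3.
E[N | machine 3] = (6+8+9+10+11)/5 = 44/5.
E[N] = (2/7)·(25/3) + (3/7)·(28/3) + (2/7)·(44/5) = 934/105.

934/105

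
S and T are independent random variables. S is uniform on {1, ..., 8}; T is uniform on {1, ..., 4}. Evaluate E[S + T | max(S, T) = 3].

24/5

Outcomes with max(S, T) = 3: (1,3), (2,3), (3,1), (3,2), (3,3), each with probability 1/32.
E[S + T | max(S, T) = 3] = (4 + 5 + 4 + 5 + 6) / 5 = 24/5.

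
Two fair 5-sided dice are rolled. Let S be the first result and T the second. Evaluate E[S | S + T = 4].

2

Outcomes with S + T = 4: (1,3), (2,2), (3,1), each with probability 1/25.
E[S | S + T = 4] = (1 + 2 + 3) / 3 = 2.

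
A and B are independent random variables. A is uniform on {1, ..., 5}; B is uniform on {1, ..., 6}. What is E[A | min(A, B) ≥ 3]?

4

P(min(A, B) ≥ 3) = 2/5.
Summing A·P(x,y) over outcomes with min(A, B) ≥ 3 gives 8/5.
E[A | min(A, B) ≥ 3] = (8/5) / (2/5) = 4.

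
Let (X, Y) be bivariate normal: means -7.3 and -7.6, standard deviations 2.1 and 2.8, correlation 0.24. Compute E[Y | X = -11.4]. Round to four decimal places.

-8.9120

E[Y | X=x] = μ_Y + ρ(σ_Y/σ_X)(x − μ_X) for jointly normal variables.
E[Y | X=-11.4] = -7.6 + (0.24)·(2.8/2.1)·(-11.4 − (-7.3)) = -7.6 + (0.32)·(-4.1) = -8.9120.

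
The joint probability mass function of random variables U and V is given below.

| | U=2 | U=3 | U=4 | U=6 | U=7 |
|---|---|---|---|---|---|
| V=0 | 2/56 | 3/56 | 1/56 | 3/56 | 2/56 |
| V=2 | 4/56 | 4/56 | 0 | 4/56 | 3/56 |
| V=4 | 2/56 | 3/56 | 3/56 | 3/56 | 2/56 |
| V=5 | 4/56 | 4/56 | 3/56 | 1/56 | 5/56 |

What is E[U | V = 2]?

P(V = 2) = 15/56.
Σ U·P over the event = 2·(4/56) + 3·(4/56) + 6·(4/56) + 7·(3/56) = 65/56.
E[U | V = 2] = (65/56) / (15/56) = 13/3.

13/3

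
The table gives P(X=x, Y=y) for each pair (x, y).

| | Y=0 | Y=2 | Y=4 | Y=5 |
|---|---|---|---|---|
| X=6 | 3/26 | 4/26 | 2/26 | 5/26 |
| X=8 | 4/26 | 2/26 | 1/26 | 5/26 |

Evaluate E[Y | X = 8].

11/4

P(X = 8) = 6/13.
Σ Y·P over the event = 0·(4/26) + 2·(2/26) + 4·(1/26) + 5·(5/26) = 33/26.
E[Y | X = 8] = (33/26) / (6/13) = 11/4.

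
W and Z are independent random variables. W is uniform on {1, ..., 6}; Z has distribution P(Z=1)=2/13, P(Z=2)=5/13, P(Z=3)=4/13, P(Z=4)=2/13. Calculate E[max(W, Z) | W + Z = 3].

2

P(W + Z = 3) = 7/78.
Summing max(W,Z)·P(x,y) over outcomes with W + Z = 3 gives 7/39.
E[max(W, Z) | W + Z = 3] = (7/39) / (7/78) = 2.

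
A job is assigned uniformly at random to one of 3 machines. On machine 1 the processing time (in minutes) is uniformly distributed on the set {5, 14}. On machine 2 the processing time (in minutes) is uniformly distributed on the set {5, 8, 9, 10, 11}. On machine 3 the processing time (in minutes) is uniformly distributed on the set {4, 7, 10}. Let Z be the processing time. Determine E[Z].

251/30

E[Z | machine 1] = (5+14)/2 = 19/2.
E[Z | machine 2] = (5+8+9+10+11)/5 = 43/5.
E[Z | machine 3] = (4+7+10)/3 = 7.
By the law of total expectation,
E[Z] = (1/3)·(19/2) + (1/3)·(43/5) + (1/3)·(7) = 251/30.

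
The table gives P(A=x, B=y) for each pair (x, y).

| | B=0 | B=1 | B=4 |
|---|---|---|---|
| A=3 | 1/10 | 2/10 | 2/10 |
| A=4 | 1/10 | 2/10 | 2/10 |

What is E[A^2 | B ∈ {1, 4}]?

P(B ∈ {1, 4}) = 4/5.
Σ A^2·P over the event = 9·(2/10) + 9·(2/10) + 16·(2/10) + 16·(2/10) = 10.
E[A^2 | B ∈ {1, 4}] = (10) / (4/5) = 25/2.

25/2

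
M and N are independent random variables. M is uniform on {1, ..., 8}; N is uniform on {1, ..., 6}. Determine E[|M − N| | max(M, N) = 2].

Outcomes with max(M, N) = 2: (1,2), (2,1), (2,2), each with probability 1/48.
E[|M − N| | max(M, N) = 2] = (1 + 1 + 0) / 3 = 2/3.

2/3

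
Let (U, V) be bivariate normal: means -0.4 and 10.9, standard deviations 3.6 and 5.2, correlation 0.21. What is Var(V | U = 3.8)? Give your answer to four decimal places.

Var(V | U=x) = (1 − ρ²)·σ_V².
Var(V | U=3.8) = (5.2)²·(1 − (0.21)²) = 27.04·0.9559 = 25.8475.

25.8475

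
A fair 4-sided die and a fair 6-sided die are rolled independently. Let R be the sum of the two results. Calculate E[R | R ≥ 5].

62/9

P(R ≥ 5) = 3/4.
Σ over the event: 5·1/6 + 6·1/6 + 7·1/6 + 8·1/8 + 9·1/12 + 10·1/24 = 31/6.
E[R | R ≥ 5] = (31/6) / (3/4) = 62/9.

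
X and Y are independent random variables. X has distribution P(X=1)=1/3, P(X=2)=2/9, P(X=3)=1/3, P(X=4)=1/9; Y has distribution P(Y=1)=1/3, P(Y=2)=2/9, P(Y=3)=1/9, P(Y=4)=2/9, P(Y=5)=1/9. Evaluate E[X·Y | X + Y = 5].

P(X + Y = 5) = 17/81.
Summing XY·P(x,y) over outcomes with X + Y = 5 gives 28/27.
E[X·Y | X + Y = 5] = (28/27) / (17/81) = 84/17.

84/17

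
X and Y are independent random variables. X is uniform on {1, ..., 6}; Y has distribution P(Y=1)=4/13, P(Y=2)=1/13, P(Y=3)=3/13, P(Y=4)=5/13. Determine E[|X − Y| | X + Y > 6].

P(X + Y > 6) = 35/78.
Summing |X−Y|·P(x,y) over outcomes with X + Y > 6 gives 5/6.
E[|X − Y| | X + Y > 6] = (5/6) / (35/78) = 13/7.

13/7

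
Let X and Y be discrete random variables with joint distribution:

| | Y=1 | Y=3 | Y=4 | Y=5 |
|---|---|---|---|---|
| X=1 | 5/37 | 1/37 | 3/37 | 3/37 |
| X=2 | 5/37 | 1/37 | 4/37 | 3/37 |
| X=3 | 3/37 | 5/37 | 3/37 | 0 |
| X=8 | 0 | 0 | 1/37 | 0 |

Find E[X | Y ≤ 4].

70/31

P(Y ≤ 4) = 31/37.
Summing X·P(X=x,Y=y) over the conditioning event gives 70/37.
E[X | Y ≤ 4] = (70/37) / (31/37) = 70/31.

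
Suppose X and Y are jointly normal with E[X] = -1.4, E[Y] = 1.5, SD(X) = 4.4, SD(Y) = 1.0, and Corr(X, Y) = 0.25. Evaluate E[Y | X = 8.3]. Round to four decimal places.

2.0511

The regression of Y on X has slope ρ·σ_Y/σ_X and passes through (μ_X, μ_Y).
E[Y | X=8.3] = 1.5 + (0.25)·(1.0/4.4)·(8.3 − (-1.4)) = 1.5 + (0.056818)·(9.7) = 2.0511.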